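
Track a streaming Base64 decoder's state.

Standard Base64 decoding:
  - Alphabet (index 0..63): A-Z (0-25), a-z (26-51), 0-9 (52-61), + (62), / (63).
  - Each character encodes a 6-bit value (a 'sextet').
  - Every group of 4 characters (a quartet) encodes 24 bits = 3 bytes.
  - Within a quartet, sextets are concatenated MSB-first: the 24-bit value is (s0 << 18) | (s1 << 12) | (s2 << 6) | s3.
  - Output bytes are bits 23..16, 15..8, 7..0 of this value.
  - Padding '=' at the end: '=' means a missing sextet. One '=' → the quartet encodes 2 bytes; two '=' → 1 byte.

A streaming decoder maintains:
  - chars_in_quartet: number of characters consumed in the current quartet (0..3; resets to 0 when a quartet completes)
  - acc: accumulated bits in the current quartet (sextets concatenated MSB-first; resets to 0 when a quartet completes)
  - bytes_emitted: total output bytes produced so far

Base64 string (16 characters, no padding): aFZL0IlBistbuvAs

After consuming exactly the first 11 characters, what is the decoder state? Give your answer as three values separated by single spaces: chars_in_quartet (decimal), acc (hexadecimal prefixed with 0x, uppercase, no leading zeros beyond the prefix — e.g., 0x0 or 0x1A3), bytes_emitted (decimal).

After char 0 ('a'=26): chars_in_quartet=1 acc=0x1A bytes_emitted=0
After char 1 ('F'=5): chars_in_quartet=2 acc=0x685 bytes_emitted=0
After char 2 ('Z'=25): chars_in_quartet=3 acc=0x1A159 bytes_emitted=0
After char 3 ('L'=11): chars_in_quartet=4 acc=0x68564B -> emit 68 56 4B, reset; bytes_emitted=3
After char 4 ('0'=52): chars_in_quartet=1 acc=0x34 bytes_emitted=3
After char 5 ('I'=8): chars_in_quartet=2 acc=0xD08 bytes_emitted=3
After char 6 ('l'=37): chars_in_quartet=3 acc=0x34225 bytes_emitted=3
After char 7 ('B'=1): chars_in_quartet=4 acc=0xD08941 -> emit D0 89 41, reset; bytes_emitted=6
After char 8 ('i'=34): chars_in_quartet=1 acc=0x22 bytes_emitted=6
After char 9 ('s'=44): chars_in_quartet=2 acc=0x8AC bytes_emitted=6
After char 10 ('t'=45): chars_in_quartet=3 acc=0x22B2D bytes_emitted=6

Answer: 3 0x22B2D 6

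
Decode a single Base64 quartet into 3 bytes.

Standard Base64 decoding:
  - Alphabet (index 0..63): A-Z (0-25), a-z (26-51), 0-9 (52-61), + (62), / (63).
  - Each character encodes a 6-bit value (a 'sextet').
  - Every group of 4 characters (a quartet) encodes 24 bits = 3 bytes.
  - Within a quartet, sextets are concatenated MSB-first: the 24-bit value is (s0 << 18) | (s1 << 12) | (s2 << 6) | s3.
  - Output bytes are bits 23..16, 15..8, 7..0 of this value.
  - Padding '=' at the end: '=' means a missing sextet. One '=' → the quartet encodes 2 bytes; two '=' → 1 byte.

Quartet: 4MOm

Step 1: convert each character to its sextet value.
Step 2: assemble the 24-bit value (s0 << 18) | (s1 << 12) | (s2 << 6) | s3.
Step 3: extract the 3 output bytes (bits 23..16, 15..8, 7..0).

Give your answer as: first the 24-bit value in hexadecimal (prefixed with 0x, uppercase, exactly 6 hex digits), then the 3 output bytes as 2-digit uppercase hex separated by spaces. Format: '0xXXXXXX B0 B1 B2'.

Answer: 0xE0C3A6 E0 C3 A6

Derivation:
Sextets: 4=56, M=12, O=14, m=38
24-bit: (56<<18) | (12<<12) | (14<<6) | 38
      = 0xE00000 | 0x00C000 | 0x000380 | 0x000026
      = 0xE0C3A6
Bytes: (v>>16)&0xFF=E0, (v>>8)&0xFF=C3, v&0xFF=A6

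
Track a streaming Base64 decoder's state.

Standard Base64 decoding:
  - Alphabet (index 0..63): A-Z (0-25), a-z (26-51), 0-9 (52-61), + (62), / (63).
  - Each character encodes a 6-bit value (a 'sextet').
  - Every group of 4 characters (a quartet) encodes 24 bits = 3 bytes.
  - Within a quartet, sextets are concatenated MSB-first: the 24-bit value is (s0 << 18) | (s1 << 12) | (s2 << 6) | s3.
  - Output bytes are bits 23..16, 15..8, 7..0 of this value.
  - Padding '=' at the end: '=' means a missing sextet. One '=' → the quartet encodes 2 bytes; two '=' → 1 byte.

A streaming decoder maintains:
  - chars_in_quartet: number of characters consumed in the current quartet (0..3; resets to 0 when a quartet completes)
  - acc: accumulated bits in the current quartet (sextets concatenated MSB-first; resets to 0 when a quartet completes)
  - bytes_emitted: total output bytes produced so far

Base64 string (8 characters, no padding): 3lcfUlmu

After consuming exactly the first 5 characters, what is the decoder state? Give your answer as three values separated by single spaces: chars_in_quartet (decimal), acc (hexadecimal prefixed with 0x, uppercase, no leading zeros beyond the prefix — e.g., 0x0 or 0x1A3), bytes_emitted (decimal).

After char 0 ('3'=55): chars_in_quartet=1 acc=0x37 bytes_emitted=0
After char 1 ('l'=37): chars_in_quartet=2 acc=0xDE5 bytes_emitted=0
After char 2 ('c'=28): chars_in_quartet=3 acc=0x3795C bytes_emitted=0
After char 3 ('f'=31): chars_in_quartet=4 acc=0xDE571F -> emit DE 57 1F, reset; bytes_emitted=3
After char 4 ('U'=20): chars_in_quartet=1 acc=0x14 bytes_emitted=3

Answer: 1 0x14 3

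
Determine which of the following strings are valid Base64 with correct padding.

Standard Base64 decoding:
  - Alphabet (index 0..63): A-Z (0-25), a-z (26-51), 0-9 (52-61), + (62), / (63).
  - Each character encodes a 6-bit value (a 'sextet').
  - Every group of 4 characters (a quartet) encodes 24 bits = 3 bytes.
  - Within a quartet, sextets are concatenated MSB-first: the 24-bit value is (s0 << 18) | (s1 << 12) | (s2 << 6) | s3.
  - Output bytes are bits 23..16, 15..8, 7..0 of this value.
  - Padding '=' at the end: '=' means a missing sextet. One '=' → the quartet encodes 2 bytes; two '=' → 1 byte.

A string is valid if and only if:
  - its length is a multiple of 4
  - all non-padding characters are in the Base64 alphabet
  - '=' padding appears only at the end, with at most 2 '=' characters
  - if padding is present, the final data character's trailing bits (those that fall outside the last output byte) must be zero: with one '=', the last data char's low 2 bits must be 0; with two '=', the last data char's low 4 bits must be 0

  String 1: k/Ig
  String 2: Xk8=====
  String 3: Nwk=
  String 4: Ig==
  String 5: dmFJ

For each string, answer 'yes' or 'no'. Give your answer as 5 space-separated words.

String 1: 'k/Ig' → valid
String 2: 'Xk8=====' → invalid (5 pad chars (max 2))
String 3: 'Nwk=' → valid
String 4: 'Ig==' → valid
String 5: 'dmFJ' → valid

Answer: yes no yes yes yes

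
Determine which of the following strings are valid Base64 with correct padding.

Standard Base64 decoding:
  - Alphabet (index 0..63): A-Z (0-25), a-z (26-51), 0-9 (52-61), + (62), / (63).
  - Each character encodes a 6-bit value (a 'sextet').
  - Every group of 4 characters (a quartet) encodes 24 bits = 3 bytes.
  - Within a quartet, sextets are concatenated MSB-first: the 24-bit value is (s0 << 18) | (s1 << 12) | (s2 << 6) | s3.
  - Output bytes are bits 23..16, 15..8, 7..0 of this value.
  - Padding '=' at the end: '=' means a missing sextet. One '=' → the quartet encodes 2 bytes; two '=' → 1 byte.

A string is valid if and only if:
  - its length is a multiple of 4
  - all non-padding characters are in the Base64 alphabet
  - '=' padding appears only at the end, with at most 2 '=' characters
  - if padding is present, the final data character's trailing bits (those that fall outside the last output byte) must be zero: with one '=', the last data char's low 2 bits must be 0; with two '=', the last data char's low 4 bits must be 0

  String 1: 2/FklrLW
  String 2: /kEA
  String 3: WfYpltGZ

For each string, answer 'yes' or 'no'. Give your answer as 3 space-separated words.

Answer: yes yes yes

Derivation:
String 1: '2/FklrLW' → valid
String 2: '/kEA' → valid
String 3: 'WfYpltGZ' → valid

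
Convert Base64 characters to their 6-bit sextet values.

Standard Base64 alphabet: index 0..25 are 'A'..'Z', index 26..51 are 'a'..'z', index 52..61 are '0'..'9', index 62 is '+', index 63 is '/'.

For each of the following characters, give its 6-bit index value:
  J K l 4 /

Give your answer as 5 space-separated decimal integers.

'J': A..Z range, ord('J') − ord('A') = 9
'K': A..Z range, ord('K') − ord('A') = 10
'l': a..z range, 26 + ord('l') − ord('a') = 37
'4': 0..9 range, 52 + ord('4') − ord('0') = 56
'/': index 63

Answer: 9 10 37 56 63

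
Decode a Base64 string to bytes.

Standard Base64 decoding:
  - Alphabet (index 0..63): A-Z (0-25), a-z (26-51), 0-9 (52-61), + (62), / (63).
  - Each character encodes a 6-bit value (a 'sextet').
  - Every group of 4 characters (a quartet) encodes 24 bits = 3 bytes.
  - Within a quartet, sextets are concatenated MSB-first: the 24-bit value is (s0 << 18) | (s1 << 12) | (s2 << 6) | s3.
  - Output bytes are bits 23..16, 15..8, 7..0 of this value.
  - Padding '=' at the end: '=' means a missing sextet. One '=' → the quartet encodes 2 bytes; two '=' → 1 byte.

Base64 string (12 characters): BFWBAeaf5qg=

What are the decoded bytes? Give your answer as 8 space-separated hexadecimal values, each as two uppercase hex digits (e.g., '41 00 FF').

Answer: 04 55 81 01 E6 9F E6 A8

Derivation:
After char 0 ('B'=1): chars_in_quartet=1 acc=0x1 bytes_emitted=0
After char 1 ('F'=5): chars_in_quartet=2 acc=0x45 bytes_emitted=0
After char 2 ('W'=22): chars_in_quartet=3 acc=0x1156 bytes_emitted=0
After char 3 ('B'=1): chars_in_quartet=4 acc=0x45581 -> emit 04 55 81, reset; bytes_emitted=3
After char 4 ('A'=0): chars_in_quartet=1 acc=0x0 bytes_emitted=3
After char 5 ('e'=30): chars_in_quartet=2 acc=0x1E bytes_emitted=3
After char 6 ('a'=26): chars_in_quartet=3 acc=0x79A bytes_emitted=3
After char 7 ('f'=31): chars_in_quartet=4 acc=0x1E69F -> emit 01 E6 9F, reset; bytes_emitted=6
After char 8 ('5'=57): chars_in_quartet=1 acc=0x39 bytes_emitted=6
After char 9 ('q'=42): chars_in_quartet=2 acc=0xE6A bytes_emitted=6
After char 10 ('g'=32): chars_in_quartet=3 acc=0x39AA0 bytes_emitted=6
Padding '=': partial quartet acc=0x39AA0 -> emit E6 A8; bytes_emitted=8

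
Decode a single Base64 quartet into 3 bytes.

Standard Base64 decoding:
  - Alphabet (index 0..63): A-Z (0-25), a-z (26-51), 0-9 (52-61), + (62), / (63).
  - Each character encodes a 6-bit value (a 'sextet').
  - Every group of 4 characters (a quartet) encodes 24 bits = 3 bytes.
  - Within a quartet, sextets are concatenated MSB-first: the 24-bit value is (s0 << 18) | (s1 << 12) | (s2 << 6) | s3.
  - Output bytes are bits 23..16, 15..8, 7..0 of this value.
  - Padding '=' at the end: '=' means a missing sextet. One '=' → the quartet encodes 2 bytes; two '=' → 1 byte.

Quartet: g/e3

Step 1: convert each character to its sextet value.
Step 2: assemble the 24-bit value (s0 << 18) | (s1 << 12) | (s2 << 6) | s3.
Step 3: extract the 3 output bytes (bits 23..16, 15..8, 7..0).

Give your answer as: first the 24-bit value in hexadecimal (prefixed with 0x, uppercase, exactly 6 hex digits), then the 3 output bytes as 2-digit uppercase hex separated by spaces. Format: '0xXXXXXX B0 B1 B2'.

Answer: 0x83F7B7 83 F7 B7

Derivation:
Sextets: g=32, /=63, e=30, 3=55
24-bit: (32<<18) | (63<<12) | (30<<6) | 55
      = 0x800000 | 0x03F000 | 0x000780 | 0x000037
      = 0x83F7B7
Bytes: (v>>16)&0xFF=83, (v>>8)&0xFF=F7, v&0xFF=B7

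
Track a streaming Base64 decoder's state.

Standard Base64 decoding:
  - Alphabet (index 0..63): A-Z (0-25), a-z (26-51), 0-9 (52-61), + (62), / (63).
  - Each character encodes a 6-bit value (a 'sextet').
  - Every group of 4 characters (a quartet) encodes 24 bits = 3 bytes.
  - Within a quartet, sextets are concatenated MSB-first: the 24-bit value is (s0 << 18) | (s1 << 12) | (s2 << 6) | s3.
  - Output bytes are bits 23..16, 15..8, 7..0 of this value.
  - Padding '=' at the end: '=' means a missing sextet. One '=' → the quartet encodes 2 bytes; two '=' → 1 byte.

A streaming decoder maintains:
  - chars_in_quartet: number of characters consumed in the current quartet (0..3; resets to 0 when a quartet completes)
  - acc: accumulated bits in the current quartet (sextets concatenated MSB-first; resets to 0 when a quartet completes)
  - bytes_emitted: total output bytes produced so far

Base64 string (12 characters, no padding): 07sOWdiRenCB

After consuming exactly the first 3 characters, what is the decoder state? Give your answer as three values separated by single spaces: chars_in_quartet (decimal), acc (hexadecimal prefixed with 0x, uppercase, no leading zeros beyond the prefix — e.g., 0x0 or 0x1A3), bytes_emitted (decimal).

After char 0 ('0'=52): chars_in_quartet=1 acc=0x34 bytes_emitted=0
After char 1 ('7'=59): chars_in_quartet=2 acc=0xD3B bytes_emitted=0
After char 2 ('s'=44): chars_in_quartet=3 acc=0x34EEC bytes_emitted=0

Answer: 3 0x34EEC 0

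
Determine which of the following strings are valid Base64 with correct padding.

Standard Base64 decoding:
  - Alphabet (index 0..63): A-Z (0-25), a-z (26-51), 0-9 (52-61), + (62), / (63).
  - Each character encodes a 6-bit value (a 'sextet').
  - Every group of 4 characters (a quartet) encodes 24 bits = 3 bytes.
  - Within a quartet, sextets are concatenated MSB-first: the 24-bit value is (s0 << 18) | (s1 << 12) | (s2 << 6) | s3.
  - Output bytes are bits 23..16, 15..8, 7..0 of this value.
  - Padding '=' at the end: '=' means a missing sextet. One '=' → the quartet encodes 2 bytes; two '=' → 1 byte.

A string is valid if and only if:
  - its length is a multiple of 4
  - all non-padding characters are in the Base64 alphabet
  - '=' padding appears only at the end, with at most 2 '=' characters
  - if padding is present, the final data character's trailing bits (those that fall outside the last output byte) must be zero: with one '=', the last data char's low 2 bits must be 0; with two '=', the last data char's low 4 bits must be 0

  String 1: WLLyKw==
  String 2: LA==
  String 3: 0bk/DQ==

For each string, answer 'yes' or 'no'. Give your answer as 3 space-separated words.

Answer: yes yes yes

Derivation:
String 1: 'WLLyKw==' → valid
String 2: 'LA==' → valid
String 3: '0bk/DQ==' → valid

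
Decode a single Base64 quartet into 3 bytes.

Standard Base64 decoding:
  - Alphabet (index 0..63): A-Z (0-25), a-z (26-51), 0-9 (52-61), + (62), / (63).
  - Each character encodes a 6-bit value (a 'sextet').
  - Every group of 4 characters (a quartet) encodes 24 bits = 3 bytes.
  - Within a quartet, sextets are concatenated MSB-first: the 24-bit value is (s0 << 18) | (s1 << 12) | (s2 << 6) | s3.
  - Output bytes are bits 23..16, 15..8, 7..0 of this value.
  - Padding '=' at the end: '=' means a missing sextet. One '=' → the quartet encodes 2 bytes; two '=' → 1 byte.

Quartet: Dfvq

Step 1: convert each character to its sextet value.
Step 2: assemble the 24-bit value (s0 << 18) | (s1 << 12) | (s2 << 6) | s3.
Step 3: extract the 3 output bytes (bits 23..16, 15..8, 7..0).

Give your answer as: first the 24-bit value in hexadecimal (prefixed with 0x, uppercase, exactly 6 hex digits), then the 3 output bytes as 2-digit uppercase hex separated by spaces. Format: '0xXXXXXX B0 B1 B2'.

Sextets: D=3, f=31, v=47, q=42
24-bit: (3<<18) | (31<<12) | (47<<6) | 42
      = 0x0C0000 | 0x01F000 | 0x000BC0 | 0x00002A
      = 0x0DFBEA
Bytes: (v>>16)&0xFF=0D, (v>>8)&0xFF=FB, v&0xFF=EA

Answer: 0x0DFBEA 0D FB EA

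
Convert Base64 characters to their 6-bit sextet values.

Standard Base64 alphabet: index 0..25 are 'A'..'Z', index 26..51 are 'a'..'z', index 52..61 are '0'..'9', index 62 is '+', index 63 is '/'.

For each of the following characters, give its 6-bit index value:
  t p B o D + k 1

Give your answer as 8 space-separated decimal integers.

't': a..z range, 26 + ord('t') − ord('a') = 45
'p': a..z range, 26 + ord('p') − ord('a') = 41
'B': A..Z range, ord('B') − ord('A') = 1
'o': a..z range, 26 + ord('o') − ord('a') = 40
'D': A..Z range, ord('D') − ord('A') = 3
'+': index 62
'k': a..z range, 26 + ord('k') − ord('a') = 36
'1': 0..9 range, 52 + ord('1') − ord('0') = 53

Answer: 45 41 1 40 3 62 36 53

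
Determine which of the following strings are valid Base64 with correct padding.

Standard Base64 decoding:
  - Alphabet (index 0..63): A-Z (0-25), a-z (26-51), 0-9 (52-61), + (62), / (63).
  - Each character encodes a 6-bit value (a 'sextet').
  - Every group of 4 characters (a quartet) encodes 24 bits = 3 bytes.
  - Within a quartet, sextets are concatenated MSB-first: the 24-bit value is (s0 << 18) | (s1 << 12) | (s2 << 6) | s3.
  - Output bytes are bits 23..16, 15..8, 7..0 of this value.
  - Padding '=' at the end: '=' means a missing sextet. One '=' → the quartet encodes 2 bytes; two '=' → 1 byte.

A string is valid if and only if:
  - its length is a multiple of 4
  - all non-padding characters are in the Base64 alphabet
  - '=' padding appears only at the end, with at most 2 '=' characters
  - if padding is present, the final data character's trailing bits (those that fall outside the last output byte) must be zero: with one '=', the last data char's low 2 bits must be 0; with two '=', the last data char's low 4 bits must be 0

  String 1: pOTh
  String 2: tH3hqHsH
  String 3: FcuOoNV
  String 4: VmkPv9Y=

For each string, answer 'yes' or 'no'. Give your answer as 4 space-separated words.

Answer: yes yes no yes

Derivation:
String 1: 'pOTh' → valid
String 2: 'tH3hqHsH' → valid
String 3: 'FcuOoNV' → invalid (len=7 not mult of 4)
String 4: 'VmkPv9Y=' → valid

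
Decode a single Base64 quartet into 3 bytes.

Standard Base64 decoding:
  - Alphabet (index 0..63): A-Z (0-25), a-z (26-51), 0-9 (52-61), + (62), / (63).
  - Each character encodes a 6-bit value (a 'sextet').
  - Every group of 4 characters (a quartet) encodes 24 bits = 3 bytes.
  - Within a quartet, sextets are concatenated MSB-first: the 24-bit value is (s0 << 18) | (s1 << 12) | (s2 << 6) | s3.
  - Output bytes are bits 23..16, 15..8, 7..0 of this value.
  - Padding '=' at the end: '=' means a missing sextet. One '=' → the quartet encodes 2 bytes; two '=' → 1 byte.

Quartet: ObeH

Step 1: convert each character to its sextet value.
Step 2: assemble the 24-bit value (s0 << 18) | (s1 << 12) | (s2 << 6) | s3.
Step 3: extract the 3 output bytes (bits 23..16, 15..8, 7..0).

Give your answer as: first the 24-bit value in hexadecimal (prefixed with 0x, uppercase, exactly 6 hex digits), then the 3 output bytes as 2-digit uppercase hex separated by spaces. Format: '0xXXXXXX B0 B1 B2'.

Sextets: O=14, b=27, e=30, H=7
24-bit: (14<<18) | (27<<12) | (30<<6) | 7
      = 0x380000 | 0x01B000 | 0x000780 | 0x000007
      = 0x39B787
Bytes: (v>>16)&0xFF=39, (v>>8)&0xFF=B7, v&0xFF=87

Answer: 0x39B787 39 B7 87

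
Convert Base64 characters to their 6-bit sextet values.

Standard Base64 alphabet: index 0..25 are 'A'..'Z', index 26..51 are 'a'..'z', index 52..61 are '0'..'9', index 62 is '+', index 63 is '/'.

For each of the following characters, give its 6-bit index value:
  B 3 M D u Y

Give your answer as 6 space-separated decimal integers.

Answer: 1 55 12 3 46 24

Derivation:
'B': A..Z range, ord('B') − ord('A') = 1
'3': 0..9 range, 52 + ord('3') − ord('0') = 55
'M': A..Z range, ord('M') − ord('A') = 12
'D': A..Z range, ord('D') − ord('A') = 3
'u': a..z range, 26 + ord('u') − ord('a') = 46
'Y': A..Z range, ord('Y') − ord('A') = 24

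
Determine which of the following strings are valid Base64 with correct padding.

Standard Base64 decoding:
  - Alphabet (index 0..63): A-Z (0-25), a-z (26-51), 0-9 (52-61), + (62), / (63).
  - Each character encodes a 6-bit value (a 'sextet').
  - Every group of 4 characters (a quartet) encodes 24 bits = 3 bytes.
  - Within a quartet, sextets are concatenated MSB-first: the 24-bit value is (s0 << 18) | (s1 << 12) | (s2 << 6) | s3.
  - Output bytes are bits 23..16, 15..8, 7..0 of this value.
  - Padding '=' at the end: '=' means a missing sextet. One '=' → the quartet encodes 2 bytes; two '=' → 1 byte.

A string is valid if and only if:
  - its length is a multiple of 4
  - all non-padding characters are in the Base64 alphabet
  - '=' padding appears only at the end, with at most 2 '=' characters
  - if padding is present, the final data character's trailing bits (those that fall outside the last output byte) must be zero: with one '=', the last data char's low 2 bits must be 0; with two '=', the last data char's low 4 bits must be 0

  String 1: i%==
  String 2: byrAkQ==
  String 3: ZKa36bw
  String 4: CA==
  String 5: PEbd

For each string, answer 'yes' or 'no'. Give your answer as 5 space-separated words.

Answer: no yes no yes yes

Derivation:
String 1: 'i%==' → invalid (bad char(s): ['%'])
String 2: 'byrAkQ==' → valid
String 3: 'ZKa36bw' → invalid (len=7 not mult of 4)
String 4: 'CA==' → valid
String 5: 'PEbd' → valid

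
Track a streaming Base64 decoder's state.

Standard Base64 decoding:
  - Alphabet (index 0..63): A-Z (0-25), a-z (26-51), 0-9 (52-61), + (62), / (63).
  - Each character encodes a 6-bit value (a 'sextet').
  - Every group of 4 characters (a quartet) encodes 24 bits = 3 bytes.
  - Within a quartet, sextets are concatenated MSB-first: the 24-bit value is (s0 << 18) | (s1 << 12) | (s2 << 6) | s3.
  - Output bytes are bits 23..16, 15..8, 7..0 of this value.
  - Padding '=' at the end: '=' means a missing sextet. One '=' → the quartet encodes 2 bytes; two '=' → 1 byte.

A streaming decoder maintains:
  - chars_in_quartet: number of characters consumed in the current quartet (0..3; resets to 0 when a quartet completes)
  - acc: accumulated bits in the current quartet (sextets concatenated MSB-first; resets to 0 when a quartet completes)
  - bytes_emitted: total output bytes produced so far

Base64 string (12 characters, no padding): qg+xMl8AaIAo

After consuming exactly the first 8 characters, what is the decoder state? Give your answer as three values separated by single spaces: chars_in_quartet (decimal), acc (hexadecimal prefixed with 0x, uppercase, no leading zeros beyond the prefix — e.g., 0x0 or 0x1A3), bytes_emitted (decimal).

Answer: 0 0x0 6

Derivation:
After char 0 ('q'=42): chars_in_quartet=1 acc=0x2A bytes_emitted=0
After char 1 ('g'=32): chars_in_quartet=2 acc=0xAA0 bytes_emitted=0
After char 2 ('+'=62): chars_in_quartet=3 acc=0x2A83E bytes_emitted=0
After char 3 ('x'=49): chars_in_quartet=4 acc=0xAA0FB1 -> emit AA 0F B1, reset; bytes_emitted=3
After char 4 ('M'=12): chars_in_quartet=1 acc=0xC bytes_emitted=3
After char 5 ('l'=37): chars_in_quartet=2 acc=0x325 bytes_emitted=3
After char 6 ('8'=60): chars_in_quartet=3 acc=0xC97C bytes_emitted=3
After char 7 ('A'=0): chars_in_quartet=4 acc=0x325F00 -> emit 32 5F 00, reset; bytes_emitted=6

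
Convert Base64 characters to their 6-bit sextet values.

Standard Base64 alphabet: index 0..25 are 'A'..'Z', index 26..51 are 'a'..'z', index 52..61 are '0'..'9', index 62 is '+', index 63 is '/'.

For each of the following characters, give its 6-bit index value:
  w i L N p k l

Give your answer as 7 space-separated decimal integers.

'w': a..z range, 26 + ord('w') − ord('a') = 48
'i': a..z range, 26 + ord('i') − ord('a') = 34
'L': A..Z range, ord('L') − ord('A') = 11
'N': A..Z range, ord('N') − ord('A') = 13
'p': a..z range, 26 + ord('p') − ord('a') = 41
'k': a..z range, 26 + ord('k') − ord('a') = 36
'l': a..z range, 26 + ord('l') − ord('a') = 37

Answer: 48 34 11 13 41 36 37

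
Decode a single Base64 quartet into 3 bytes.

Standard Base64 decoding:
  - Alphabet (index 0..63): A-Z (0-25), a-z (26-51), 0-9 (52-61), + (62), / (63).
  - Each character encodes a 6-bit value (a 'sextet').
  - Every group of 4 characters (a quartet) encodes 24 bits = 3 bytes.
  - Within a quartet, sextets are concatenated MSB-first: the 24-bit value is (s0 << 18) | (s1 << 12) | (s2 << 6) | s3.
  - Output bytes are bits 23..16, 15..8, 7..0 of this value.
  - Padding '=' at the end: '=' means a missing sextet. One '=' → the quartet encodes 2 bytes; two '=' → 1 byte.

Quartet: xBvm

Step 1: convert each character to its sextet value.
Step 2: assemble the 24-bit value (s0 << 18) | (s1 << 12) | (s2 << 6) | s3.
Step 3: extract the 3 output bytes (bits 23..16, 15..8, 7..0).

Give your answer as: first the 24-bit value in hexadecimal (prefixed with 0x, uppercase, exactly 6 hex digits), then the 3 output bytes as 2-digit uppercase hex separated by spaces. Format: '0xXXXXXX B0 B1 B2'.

Sextets: x=49, B=1, v=47, m=38
24-bit: (49<<18) | (1<<12) | (47<<6) | 38
      = 0xC40000 | 0x001000 | 0x000BC0 | 0x000026
      = 0xC41BE6
Bytes: (v>>16)&0xFF=C4, (v>>8)&0xFF=1B, v&0xFF=E6

Answer: 0xC41BE6 C4 1B E6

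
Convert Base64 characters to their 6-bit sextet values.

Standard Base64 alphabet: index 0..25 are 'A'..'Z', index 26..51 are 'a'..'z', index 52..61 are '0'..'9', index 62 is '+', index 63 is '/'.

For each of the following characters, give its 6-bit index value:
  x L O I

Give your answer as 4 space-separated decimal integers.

Answer: 49 11 14 8

Derivation:
'x': a..z range, 26 + ord('x') − ord('a') = 49
'L': A..Z range, ord('L') − ord('A') = 11
'O': A..Z range, ord('O') − ord('A') = 14
'I': A..Z range, ord('I') − ord('A') = 8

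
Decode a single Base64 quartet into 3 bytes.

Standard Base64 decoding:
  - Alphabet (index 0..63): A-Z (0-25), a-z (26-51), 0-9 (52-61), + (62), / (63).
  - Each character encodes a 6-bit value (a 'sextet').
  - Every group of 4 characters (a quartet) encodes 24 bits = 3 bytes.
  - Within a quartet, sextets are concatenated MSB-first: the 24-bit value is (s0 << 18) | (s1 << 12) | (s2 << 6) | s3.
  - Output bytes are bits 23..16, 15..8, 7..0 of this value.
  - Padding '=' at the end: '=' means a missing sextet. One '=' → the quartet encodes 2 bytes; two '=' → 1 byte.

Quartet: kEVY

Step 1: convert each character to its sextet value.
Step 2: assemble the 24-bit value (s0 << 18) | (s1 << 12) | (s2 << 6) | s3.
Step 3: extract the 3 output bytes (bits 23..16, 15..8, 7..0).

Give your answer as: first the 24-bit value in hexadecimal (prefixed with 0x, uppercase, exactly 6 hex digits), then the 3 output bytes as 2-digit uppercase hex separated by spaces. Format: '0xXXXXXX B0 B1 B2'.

Sextets: k=36, E=4, V=21, Y=24
24-bit: (36<<18) | (4<<12) | (21<<6) | 24
      = 0x900000 | 0x004000 | 0x000540 | 0x000018
      = 0x904558
Bytes: (v>>16)&0xFF=90, (v>>8)&0xFF=45, v&0xFF=58

Answer: 0x904558 90 45 58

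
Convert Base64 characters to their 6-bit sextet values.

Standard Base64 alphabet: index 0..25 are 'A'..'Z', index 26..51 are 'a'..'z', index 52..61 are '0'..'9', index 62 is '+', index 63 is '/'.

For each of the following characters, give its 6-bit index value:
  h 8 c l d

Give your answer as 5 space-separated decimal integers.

Answer: 33 60 28 37 29

Derivation:
'h': a..z range, 26 + ord('h') − ord('a') = 33
'8': 0..9 range, 52 + ord('8') − ord('0') = 60
'c': a..z range, 26 + ord('c') − ord('a') = 28
'l': a..z range, 26 + ord('l') − ord('a') = 37
'd': a..z range, 26 + ord('d') − ord('a') = 29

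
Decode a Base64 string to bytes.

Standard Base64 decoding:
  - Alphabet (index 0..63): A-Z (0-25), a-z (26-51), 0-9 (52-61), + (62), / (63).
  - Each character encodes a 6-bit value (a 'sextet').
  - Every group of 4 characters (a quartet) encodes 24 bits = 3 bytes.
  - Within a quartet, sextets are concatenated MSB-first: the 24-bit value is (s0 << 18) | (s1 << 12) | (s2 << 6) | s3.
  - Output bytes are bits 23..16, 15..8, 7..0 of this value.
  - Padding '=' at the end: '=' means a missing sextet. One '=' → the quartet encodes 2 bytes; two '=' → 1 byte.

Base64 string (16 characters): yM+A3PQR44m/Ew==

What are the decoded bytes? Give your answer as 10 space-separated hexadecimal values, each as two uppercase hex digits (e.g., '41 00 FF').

After char 0 ('y'=50): chars_in_quartet=1 acc=0x32 bytes_emitted=0
After char 1 ('M'=12): chars_in_quartet=2 acc=0xC8C bytes_emitted=0
After char 2 ('+'=62): chars_in_quartet=3 acc=0x3233E bytes_emitted=0
After char 3 ('A'=0): chars_in_quartet=4 acc=0xC8CF80 -> emit C8 CF 80, reset; bytes_emitted=3
After char 4 ('3'=55): chars_in_quartet=1 acc=0x37 bytes_emitted=3
After char 5 ('P'=15): chars_in_quartet=2 acc=0xDCF bytes_emitted=3
After char 6 ('Q'=16): chars_in_quartet=3 acc=0x373D0 bytes_emitted=3
After char 7 ('R'=17): chars_in_quartet=4 acc=0xDCF411 -> emit DC F4 11, reset; bytes_emitted=6
After char 8 ('4'=56): chars_in_quartet=1 acc=0x38 bytes_emitted=6
After char 9 ('4'=56): chars_in_quartet=2 acc=0xE38 bytes_emitted=6
After char 10 ('m'=38): chars_in_quartet=3 acc=0x38E26 bytes_emitted=6
After char 11 ('/'=63): chars_in_quartet=4 acc=0xE389BF -> emit E3 89 BF, reset; bytes_emitted=9
After char 12 ('E'=4): chars_in_quartet=1 acc=0x4 bytes_emitted=9
After char 13 ('w'=48): chars_in_quartet=2 acc=0x130 bytes_emitted=9
Padding '==': partial quartet acc=0x130 -> emit 13; bytes_emitted=10

Answer: C8 CF 80 DC F4 11 E3 89 BF 13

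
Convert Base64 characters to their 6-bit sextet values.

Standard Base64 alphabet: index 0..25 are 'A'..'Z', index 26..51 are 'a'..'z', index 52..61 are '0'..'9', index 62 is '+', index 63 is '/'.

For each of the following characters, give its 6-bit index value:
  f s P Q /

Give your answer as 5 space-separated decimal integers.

'f': a..z range, 26 + ord('f') − ord('a') = 31
's': a..z range, 26 + ord('s') − ord('a') = 44
'P': A..Z range, ord('P') − ord('A') = 15
'Q': A..Z range, ord('Q') − ord('A') = 16
'/': index 63

Answer: 31 44 15 16 63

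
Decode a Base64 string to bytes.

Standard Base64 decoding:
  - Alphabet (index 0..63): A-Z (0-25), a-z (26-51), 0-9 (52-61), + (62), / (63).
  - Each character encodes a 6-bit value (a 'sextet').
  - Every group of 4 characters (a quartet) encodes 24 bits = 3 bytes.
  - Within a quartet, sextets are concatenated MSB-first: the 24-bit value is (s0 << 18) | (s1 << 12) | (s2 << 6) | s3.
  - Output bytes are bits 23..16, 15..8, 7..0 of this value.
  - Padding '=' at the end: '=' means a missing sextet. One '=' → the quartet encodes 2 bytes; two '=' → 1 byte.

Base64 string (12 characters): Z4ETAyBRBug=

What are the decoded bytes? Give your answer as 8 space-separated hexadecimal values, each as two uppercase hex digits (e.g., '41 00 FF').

Answer: 67 81 13 03 20 51 06 E8

Derivation:
After char 0 ('Z'=25): chars_in_quartet=1 acc=0x19 bytes_emitted=0
After char 1 ('4'=56): chars_in_quartet=2 acc=0x678 bytes_emitted=0
After char 2 ('E'=4): chars_in_quartet=3 acc=0x19E04 bytes_emitted=0
After char 3 ('T'=19): chars_in_quartet=4 acc=0x678113 -> emit 67 81 13, reset; bytes_emitted=3
After char 4 ('A'=0): chars_in_quartet=1 acc=0x0 bytes_emitted=3
After char 5 ('y'=50): chars_in_quartet=2 acc=0x32 bytes_emitted=3
After char 6 ('B'=1): chars_in_quartet=3 acc=0xC81 bytes_emitted=3
After char 7 ('R'=17): chars_in_quartet=4 acc=0x32051 -> emit 03 20 51, reset; bytes_emitted=6
After char 8 ('B'=1): chars_in_quartet=1 acc=0x1 bytes_emitted=6
After char 9 ('u'=46): chars_in_quartet=2 acc=0x6E bytes_emitted=6
After char 10 ('g'=32): chars_in_quartet=3 acc=0x1BA0 bytes_emitted=6
Padding '=': partial quartet acc=0x1BA0 -> emit 06 E8; bytes_emitted=8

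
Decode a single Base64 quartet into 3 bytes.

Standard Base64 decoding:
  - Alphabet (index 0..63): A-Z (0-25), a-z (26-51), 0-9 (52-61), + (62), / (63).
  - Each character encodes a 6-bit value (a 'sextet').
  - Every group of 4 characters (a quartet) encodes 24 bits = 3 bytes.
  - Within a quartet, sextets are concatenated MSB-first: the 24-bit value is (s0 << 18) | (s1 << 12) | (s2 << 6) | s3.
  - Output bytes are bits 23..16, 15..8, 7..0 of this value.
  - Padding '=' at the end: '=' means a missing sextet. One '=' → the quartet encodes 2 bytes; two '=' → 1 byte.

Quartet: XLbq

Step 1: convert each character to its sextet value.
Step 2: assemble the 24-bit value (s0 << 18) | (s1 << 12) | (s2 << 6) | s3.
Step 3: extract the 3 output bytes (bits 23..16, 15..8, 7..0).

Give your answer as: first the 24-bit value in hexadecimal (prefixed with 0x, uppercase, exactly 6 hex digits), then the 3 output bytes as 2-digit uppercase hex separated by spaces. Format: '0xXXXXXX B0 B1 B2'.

Sextets: X=23, L=11, b=27, q=42
24-bit: (23<<18) | (11<<12) | (27<<6) | 42
      = 0x5C0000 | 0x00B000 | 0x0006C0 | 0x00002A
      = 0x5CB6EA
Bytes: (v>>16)&0xFF=5C, (v>>8)&0xFF=B6, v&0xFF=EA

Answer: 0x5CB6EA 5C B6 EA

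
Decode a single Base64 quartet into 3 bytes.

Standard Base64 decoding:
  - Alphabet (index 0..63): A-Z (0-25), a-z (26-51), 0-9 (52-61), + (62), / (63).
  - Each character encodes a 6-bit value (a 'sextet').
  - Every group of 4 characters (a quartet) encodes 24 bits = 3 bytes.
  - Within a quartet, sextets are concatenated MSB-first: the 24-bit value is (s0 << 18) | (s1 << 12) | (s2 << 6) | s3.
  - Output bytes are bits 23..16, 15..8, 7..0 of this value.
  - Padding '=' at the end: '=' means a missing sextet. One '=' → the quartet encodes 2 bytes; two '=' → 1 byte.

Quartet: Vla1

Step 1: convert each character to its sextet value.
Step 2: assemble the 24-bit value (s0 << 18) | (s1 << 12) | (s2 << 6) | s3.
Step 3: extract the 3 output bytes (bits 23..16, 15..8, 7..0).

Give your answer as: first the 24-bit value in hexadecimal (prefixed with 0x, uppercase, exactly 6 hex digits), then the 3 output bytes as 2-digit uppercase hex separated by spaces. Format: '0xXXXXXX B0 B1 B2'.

Sextets: V=21, l=37, a=26, 1=53
24-bit: (21<<18) | (37<<12) | (26<<6) | 53
      = 0x540000 | 0x025000 | 0x000680 | 0x000035
      = 0x5656B5
Bytes: (v>>16)&0xFF=56, (v>>8)&0xFF=56, v&0xFF=B5

Answer: 0x5656B5 56 56 B5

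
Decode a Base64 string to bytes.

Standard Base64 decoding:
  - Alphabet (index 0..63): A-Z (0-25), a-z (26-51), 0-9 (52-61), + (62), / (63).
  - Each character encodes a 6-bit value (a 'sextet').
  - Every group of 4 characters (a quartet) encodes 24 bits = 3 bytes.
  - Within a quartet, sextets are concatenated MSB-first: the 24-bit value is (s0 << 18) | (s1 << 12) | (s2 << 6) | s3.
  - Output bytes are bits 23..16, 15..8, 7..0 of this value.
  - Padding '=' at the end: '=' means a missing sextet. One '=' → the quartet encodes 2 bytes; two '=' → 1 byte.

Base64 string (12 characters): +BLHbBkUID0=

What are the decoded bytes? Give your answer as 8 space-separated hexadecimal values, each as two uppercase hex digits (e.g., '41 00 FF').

Answer: F8 12 C7 6C 19 14 20 3D

Derivation:
After char 0 ('+'=62): chars_in_quartet=1 acc=0x3E bytes_emitted=0
After char 1 ('B'=1): chars_in_quartet=2 acc=0xF81 bytes_emitted=0
After char 2 ('L'=11): chars_in_quartet=3 acc=0x3E04B bytes_emitted=0
After char 3 ('H'=7): chars_in_quartet=4 acc=0xF812C7 -> emit F8 12 C7, reset; bytes_emitted=3
After char 4 ('b'=27): chars_in_quartet=1 acc=0x1B bytes_emitted=3
After char 5 ('B'=1): chars_in_quartet=2 acc=0x6C1 bytes_emitted=3
After char 6 ('k'=36): chars_in_quartet=3 acc=0x1B064 bytes_emitted=3
After char 7 ('U'=20): chars_in_quartet=4 acc=0x6C1914 -> emit 6C 19 14, reset; bytes_emitted=6
After char 8 ('I'=8): chars_in_quartet=1 acc=0x8 bytes_emitted=6
After char 9 ('D'=3): chars_in_quartet=2 acc=0x203 bytes_emitted=6
After char 10 ('0'=52): chars_in_quartet=3 acc=0x80F4 bytes_emitted=6
Padding '=': partial quartet acc=0x80F4 -> emit 20 3D; bytes_emitted=8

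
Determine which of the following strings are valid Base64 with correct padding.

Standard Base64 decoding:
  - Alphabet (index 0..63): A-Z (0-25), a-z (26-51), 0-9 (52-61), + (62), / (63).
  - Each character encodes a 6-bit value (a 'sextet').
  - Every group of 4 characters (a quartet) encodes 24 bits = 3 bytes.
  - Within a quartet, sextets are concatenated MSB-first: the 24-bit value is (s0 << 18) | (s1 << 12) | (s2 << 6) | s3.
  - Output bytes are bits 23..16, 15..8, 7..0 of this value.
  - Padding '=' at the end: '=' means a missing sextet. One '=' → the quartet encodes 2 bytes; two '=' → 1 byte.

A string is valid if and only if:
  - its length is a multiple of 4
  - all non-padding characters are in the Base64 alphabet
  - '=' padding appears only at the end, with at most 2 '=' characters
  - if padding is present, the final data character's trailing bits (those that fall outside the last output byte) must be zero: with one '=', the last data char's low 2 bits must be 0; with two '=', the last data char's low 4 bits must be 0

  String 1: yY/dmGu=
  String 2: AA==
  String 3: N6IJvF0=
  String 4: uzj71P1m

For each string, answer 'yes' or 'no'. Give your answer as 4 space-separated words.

Answer: no yes yes yes

Derivation:
String 1: 'yY/dmGu=' → invalid (bad trailing bits)
String 2: 'AA==' → valid
String 3: 'N6IJvF0=' → valid
String 4: 'uzj71P1m' → valid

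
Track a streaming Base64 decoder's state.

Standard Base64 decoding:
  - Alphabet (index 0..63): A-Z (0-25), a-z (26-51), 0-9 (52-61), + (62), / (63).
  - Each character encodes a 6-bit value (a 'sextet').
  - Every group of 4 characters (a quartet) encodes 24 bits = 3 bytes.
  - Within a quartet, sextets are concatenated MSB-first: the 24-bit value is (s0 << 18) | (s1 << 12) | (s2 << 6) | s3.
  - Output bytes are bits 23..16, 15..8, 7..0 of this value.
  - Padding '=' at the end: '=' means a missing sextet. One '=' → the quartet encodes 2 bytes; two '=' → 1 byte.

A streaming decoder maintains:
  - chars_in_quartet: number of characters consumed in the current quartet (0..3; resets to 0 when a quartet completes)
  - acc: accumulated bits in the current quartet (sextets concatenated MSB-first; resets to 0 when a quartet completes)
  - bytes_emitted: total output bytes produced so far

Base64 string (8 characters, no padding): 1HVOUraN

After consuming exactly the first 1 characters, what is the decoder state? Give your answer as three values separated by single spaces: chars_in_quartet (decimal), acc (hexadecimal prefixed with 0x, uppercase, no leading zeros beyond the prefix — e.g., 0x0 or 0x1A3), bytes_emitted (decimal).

After char 0 ('1'=53): chars_in_quartet=1 acc=0x35 bytes_emitted=0

Answer: 1 0x35 0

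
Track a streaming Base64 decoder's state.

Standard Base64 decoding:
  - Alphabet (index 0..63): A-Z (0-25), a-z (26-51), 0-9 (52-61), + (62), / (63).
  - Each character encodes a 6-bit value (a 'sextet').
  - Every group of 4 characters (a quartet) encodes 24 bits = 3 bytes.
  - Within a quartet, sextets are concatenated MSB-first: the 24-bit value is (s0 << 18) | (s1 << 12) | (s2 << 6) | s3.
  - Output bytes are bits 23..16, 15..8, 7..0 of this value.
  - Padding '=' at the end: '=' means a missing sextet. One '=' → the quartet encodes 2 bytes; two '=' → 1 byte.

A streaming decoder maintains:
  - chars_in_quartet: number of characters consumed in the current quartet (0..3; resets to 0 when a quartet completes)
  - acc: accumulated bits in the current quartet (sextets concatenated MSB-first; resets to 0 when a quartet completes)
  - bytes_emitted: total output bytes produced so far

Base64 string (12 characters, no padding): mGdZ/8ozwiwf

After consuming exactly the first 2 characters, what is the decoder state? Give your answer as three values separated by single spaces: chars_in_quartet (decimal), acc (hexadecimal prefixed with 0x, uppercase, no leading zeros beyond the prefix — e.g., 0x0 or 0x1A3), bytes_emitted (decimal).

After char 0 ('m'=38): chars_in_quartet=1 acc=0x26 bytes_emitted=0
After char 1 ('G'=6): chars_in_quartet=2 acc=0x986 bytes_emitted=0

Answer: 2 0x986 0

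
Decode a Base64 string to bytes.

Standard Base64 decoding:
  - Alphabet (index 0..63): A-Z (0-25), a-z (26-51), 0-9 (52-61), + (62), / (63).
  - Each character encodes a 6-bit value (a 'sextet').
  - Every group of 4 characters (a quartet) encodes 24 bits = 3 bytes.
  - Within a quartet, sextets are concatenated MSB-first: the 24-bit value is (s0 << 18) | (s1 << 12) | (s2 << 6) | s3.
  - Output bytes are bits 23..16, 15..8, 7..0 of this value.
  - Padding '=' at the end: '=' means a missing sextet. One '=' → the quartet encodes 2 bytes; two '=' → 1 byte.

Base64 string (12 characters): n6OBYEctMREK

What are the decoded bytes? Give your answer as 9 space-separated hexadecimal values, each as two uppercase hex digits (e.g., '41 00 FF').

After char 0 ('n'=39): chars_in_quartet=1 acc=0x27 bytes_emitted=0
After char 1 ('6'=58): chars_in_quartet=2 acc=0x9FA bytes_emitted=0
After char 2 ('O'=14): chars_in_quartet=3 acc=0x27E8E bytes_emitted=0
After char 3 ('B'=1): chars_in_quartet=4 acc=0x9FA381 -> emit 9F A3 81, reset; bytes_emitted=3
After char 4 ('Y'=24): chars_in_quartet=1 acc=0x18 bytes_emitted=3
After char 5 ('E'=4): chars_in_quartet=2 acc=0x604 bytes_emitted=3
After char 6 ('c'=28): chars_in_quartet=3 acc=0x1811C bytes_emitted=3
After char 7 ('t'=45): chars_in_quartet=4 acc=0x60472D -> emit 60 47 2D, reset; bytes_emitted=6
After char 8 ('M'=12): chars_in_quartet=1 acc=0xC bytes_emitted=6
After char 9 ('R'=17): chars_in_quartet=2 acc=0x311 bytes_emitted=6
After char 10 ('E'=4): chars_in_quartet=3 acc=0xC444 bytes_emitted=6
After char 11 ('K'=10): chars_in_quartet=4 acc=0x31110A -> emit 31 11 0A, reset; bytes_emitted=9

Answer: 9F A3 81 60 47 2D 31 11 0A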